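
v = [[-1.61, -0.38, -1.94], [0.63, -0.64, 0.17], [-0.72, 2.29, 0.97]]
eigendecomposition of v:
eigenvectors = [[0.84, -0.64, -0.56], [-0.34, -0.46, -0.12], [0.41, 0.62, 0.82]]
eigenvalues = [-2.4, -0.0, 1.12]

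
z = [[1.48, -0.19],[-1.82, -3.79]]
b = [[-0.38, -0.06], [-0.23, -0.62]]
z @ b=[[-0.52,  0.03], [1.56,  2.46]]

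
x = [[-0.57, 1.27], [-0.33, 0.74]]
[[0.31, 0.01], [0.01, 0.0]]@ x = [[-0.18, 0.40], [-0.01, 0.01]]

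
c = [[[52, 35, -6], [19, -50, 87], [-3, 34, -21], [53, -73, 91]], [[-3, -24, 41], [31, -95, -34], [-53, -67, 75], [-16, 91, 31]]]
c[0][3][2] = 91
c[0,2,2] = -21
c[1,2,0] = -53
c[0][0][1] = 35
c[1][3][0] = -16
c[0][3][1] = -73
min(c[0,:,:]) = -73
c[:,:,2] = [[-6, 87, -21, 91], [41, -34, 75, 31]]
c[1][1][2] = -34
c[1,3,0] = -16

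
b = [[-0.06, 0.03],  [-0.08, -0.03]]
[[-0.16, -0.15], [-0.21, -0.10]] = b@ [[2.64, 1.81], [0.05, -1.41]]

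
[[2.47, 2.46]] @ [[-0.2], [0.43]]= [[0.56]]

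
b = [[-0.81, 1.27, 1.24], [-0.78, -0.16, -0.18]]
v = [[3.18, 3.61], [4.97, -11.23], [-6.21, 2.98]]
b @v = [[-3.96,  -13.49], [-2.16,  -1.56]]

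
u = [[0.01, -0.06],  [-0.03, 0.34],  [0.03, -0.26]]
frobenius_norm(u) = 0.43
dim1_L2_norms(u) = [0.06, 0.34, 0.26]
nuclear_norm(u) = 0.44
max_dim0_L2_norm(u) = 0.43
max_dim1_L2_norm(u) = 0.34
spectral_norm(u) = 0.43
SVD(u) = [[0.14, 0.58], [-0.79, 0.56], [0.6, 0.59]] @ diag([0.4343414616047473, 0.006891642115767195]) @ [[0.1,  -1.0],[1.0,  0.1]]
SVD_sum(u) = [[0.01,-0.06], [-0.03,0.34], [0.03,-0.26]] + [[0.0,0.0],[0.00,0.0],[0.0,0.0]]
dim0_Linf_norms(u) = [0.03, 0.34]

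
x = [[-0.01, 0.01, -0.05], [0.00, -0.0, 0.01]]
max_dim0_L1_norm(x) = 0.06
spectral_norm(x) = 0.05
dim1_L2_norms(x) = [0.05, 0.01]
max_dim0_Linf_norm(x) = 0.05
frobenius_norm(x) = 0.05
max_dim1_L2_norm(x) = 0.05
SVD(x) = [[-0.98, 0.18],[0.18, 0.98]] @ diag([0.05284731618273925, 0.0026760366741859255]) @ [[0.19, -0.19, 0.96], [-0.68, 0.68, 0.26]]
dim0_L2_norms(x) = [0.01, 0.01, 0.05]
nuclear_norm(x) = 0.06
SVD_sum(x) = [[-0.01,0.01,-0.05],[0.0,-0.00,0.01]] + [[-0.0, 0.0, 0.00], [-0.00, 0.0, 0.00]]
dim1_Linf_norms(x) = [0.05, 0.01]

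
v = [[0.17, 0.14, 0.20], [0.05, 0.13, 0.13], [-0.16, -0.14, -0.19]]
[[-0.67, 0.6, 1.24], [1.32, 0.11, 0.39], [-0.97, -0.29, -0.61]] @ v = [[-0.28, -0.19, -0.29], [0.17, 0.14, 0.20], [-0.08, -0.09, -0.12]]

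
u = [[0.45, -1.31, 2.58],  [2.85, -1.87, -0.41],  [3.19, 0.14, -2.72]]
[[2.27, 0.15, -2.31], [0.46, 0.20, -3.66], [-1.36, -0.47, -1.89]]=u@ [[0.28, -0.23, -1.00], [0.0, -0.43, 0.53], [0.83, -0.12, -0.45]]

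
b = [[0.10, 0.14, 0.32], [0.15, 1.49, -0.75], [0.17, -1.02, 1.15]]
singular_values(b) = [2.23, 0.6, 0.06]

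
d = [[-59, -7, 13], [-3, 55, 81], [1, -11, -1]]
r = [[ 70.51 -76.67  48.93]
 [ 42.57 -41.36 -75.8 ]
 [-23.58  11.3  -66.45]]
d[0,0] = -59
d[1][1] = 55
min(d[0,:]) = -59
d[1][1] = 55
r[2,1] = 11.3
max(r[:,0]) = 70.51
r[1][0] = 42.57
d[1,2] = 81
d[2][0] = 1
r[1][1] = -41.36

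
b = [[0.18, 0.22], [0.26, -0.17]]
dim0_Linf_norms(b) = [0.26, 0.22]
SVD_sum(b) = [[0.13,-0.03], [0.28,-0.06]] + [[0.05, 0.25], [-0.02, -0.11]]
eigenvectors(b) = [[0.88, -0.42], [0.48, 0.91]]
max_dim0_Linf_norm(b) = 0.26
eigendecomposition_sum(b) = [[0.24,0.11], [0.13,0.06]] + [[-0.06, 0.11], [0.13, -0.23]]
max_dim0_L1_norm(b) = 0.44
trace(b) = 0.01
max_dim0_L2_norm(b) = 0.32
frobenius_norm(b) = 0.42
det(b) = -0.09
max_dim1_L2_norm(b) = 0.31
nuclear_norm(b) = 0.59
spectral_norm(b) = 0.32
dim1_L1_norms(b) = [0.4, 0.43]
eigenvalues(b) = [0.3, -0.29]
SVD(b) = [[-0.42, -0.91],  [-0.91, 0.42]] @ diag([0.31764246293367127, 0.2764114066774946]) @ [[-0.98, 0.19], [-0.19, -0.98]]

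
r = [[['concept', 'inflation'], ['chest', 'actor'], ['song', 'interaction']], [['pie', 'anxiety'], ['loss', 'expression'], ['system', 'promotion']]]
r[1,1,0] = 'loss'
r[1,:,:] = [['pie', 'anxiety'], ['loss', 'expression'], ['system', 'promotion']]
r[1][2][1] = 'promotion'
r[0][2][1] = 'interaction'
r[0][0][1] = 'inflation'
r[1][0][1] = 'anxiety'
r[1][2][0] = 'system'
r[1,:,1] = ['anxiety', 'expression', 'promotion']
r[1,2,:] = ['system', 'promotion']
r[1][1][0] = 'loss'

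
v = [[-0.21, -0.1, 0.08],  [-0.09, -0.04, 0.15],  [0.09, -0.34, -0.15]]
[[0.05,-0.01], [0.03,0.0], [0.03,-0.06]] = v @[[-0.14, 0.0],[-0.14, 0.15],[0.05, 0.05]]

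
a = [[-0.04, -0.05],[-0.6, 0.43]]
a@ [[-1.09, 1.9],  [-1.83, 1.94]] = [[0.14, -0.17],  [-0.13, -0.31]]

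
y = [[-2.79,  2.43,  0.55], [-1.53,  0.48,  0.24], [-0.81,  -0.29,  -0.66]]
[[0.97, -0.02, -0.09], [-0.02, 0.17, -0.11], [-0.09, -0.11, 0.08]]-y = [[3.76, -2.45, -0.64], [1.51, -0.31, -0.35], [0.72, 0.18, 0.74]]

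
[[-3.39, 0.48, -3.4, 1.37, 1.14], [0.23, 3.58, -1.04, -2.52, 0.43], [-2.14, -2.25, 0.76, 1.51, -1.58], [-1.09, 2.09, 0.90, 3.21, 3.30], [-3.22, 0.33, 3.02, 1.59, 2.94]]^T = [[-3.39, 0.23, -2.14, -1.09, -3.22], [0.48, 3.58, -2.25, 2.09, 0.33], [-3.4, -1.04, 0.76, 0.90, 3.02], [1.37, -2.52, 1.51, 3.21, 1.59], [1.14, 0.43, -1.58, 3.30, 2.94]]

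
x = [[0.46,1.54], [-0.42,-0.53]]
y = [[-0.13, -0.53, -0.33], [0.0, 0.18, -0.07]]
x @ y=[[-0.06, 0.03, -0.26], [0.05, 0.13, 0.18]]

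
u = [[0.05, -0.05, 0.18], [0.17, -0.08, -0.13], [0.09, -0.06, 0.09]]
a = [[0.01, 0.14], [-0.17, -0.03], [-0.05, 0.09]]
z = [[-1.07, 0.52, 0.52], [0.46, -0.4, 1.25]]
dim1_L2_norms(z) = [1.3, 1.39]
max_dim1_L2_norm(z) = 1.39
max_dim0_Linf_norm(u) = 0.18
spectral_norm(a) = 0.18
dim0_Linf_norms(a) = [0.17, 0.14]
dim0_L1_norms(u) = [0.31, 0.19, 0.4]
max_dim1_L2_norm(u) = 0.23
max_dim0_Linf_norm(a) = 0.17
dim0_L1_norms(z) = [1.53, 0.92, 1.77]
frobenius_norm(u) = 0.33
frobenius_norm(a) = 0.25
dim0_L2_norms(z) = [1.16, 0.66, 1.35]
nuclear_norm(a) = 0.35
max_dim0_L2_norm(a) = 0.18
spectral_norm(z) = 1.39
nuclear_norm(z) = 2.69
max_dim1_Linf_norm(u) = 0.18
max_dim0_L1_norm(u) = 0.4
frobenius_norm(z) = 1.90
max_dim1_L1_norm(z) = 2.11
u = a @ z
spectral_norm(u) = 0.24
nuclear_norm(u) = 0.47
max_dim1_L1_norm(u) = 0.38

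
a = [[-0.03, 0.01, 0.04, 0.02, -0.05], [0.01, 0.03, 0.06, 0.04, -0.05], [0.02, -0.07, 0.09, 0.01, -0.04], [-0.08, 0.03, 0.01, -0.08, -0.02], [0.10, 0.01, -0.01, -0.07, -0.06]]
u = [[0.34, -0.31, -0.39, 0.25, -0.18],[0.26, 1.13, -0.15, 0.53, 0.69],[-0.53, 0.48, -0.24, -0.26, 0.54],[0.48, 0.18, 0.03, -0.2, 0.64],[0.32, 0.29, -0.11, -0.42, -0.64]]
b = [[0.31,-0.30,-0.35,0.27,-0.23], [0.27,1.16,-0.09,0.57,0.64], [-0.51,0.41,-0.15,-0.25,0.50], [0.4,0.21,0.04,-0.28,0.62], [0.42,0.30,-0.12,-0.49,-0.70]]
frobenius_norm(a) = 0.25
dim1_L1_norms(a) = [0.15, 0.19, 0.23, 0.22, 0.25]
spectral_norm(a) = 0.15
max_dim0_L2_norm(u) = 1.31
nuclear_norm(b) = 4.54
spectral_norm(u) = 1.67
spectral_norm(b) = 1.64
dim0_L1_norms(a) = [0.24, 0.15, 0.21, 0.22, 0.22]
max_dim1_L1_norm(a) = 0.25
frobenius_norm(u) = 2.24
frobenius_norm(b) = 2.24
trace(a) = -0.05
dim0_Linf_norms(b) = [0.51, 1.16, 0.35, 0.57, 0.7]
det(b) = -0.35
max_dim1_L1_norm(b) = 2.73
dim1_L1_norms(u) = [1.47, 2.76, 2.05, 1.53, 1.78]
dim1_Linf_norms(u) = [0.39, 1.13, 0.54, 0.64, 0.64]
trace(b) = 0.34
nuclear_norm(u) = 4.56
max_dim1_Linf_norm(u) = 1.13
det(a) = -0.00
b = a + u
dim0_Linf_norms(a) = [0.1, 0.07, 0.09, 0.08, 0.06]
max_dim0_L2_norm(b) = 1.32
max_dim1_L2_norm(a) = 0.14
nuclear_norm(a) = 0.50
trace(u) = 0.39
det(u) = -0.39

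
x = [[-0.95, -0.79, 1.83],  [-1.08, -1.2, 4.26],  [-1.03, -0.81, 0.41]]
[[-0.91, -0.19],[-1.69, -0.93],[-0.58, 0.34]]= x@ [[0.11, -0.35], [0.46, -0.15], [-0.24, -0.35]]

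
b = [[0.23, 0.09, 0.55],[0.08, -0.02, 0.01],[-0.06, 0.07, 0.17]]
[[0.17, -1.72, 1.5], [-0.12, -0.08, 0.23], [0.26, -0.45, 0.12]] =b @ [[-2.40, -0.04, 2.84], [-2.59, 1.93, 0.58], [1.74, -3.43, 1.45]]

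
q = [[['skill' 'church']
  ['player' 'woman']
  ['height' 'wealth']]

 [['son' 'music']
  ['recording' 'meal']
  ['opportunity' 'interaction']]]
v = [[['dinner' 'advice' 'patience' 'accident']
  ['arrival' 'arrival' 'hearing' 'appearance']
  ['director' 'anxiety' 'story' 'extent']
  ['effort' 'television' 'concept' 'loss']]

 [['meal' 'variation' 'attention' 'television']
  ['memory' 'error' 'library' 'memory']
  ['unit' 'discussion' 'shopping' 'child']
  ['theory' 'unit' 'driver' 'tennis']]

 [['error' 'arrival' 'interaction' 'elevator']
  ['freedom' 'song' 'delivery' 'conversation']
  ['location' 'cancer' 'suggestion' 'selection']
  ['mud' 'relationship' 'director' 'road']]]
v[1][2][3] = 'child'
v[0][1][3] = 'appearance'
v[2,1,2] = 'delivery'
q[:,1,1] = ['woman', 'meal']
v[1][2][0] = 'unit'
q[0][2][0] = 'height'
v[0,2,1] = 'anxiety'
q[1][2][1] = 'interaction'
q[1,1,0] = 'recording'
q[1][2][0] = 'opportunity'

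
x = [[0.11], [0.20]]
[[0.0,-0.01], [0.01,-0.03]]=x @ [[0.03, -0.13]]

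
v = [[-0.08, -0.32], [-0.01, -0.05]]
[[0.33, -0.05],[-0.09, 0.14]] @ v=[[-0.03, -0.10],[0.01, 0.02]]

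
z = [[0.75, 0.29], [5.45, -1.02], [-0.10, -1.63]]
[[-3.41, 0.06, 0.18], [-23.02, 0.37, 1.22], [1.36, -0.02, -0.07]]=z @ [[-4.33, 0.07, 0.23], [-0.57, 0.01, 0.03]]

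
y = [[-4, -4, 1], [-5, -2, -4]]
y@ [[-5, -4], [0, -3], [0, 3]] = [[20, 31], [25, 14]]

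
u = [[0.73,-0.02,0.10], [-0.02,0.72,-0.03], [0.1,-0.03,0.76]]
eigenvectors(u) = [[0.63, -0.75, 0.21], [-0.26, 0.06, 0.96], [0.74, 0.66, 0.15]]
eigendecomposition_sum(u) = [[0.34, -0.14, 0.39], [-0.14, 0.06, -0.16], [0.39, -0.16, 0.46]] + [[0.36,-0.03,-0.32], [-0.03,0.00,0.03], [-0.32,0.03,0.28]] + [[0.03,0.15,0.02],[0.15,0.66,0.10],[0.02,0.1,0.02]]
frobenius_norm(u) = 1.29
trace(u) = 2.21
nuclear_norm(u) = 2.21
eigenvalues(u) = [0.86, 0.64, 0.71]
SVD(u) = [[-0.63, -0.21, -0.75], [0.26, -0.96, 0.06], [-0.74, -0.15, 0.66]] @ diag([0.8555700888280395, 0.7108276835631776, 0.6436022276087825]) @ [[-0.63, 0.26, -0.74], [-0.21, -0.96, -0.15], [-0.75, 0.06, 0.66]]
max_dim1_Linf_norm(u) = 0.76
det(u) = 0.39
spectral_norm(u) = 0.86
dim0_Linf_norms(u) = [0.73, 0.72, 0.76]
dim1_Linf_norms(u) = [0.73, 0.72, 0.76]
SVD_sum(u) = [[0.34, -0.14, 0.39],[-0.14, 0.06, -0.16],[0.39, -0.16, 0.46]] + [[0.03, 0.15, 0.02], [0.15, 0.66, 0.1], [0.02, 0.1, 0.02]] + [[0.36,-0.03,-0.32], [-0.03,0.0,0.03], [-0.32,0.03,0.28]]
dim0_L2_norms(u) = [0.74, 0.72, 0.77]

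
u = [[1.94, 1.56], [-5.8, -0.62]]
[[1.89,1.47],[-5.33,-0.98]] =u@[[0.91, 0.08], [0.08, 0.84]]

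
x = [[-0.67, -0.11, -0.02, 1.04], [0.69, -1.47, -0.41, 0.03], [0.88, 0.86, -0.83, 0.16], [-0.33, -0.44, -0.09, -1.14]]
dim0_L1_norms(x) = [2.57, 2.88, 1.35, 2.37]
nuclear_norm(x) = 5.36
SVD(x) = [[0.23, -0.53, 0.53, -0.63], [-0.72, 0.31, 0.62, -0.01], [0.43, 0.79, 0.10, -0.42], [-0.49, -0.01, -0.58, -0.66]] @ diag([1.8327062946835513, 1.5633166988560057, 1.4616387674238995, 0.49853851412783595]) @ [[-0.06, 0.89, -0.01, 0.46], [0.81, 0.18, -0.49, -0.26], [0.24, -0.43, -0.20, 0.85], [0.53, 0.02, 0.84, 0.06]]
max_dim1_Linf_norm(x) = 1.47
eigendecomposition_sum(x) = [[(-0.11+0.45j),(-0.3+0.02j),(-0.05-0.1j),(0.41+0.28j)],  [-0.07+0.43j,(-0.28+0.04j),-0.05-0.09j,(0.41+0.24j)],  [0.84+0.23j,0.01+0.57j,-0.19+0.08j,(0.56-0.75j)],  [(-0.36-0.11j),-0.25j,(0.08-0.03j),(-0.25+0.32j)]] + [[(-0.11-0.45j), (-0.3-0.02j), (-0.05+0.1j), 0.41-0.28j], [(-0.07-0.43j), -0.28-0.04j, (-0.05+0.09j), (0.41-0.24j)], [(0.84-0.23j), 0.01-0.57j, (-0.19-0.08j), (0.56+0.75j)], [(-0.36+0.11j), 0.25j, (0.08+0.03j), (-0.25-0.32j)]] + [[-0.37+0.00j, (0.42-0j), 0.34+0.00j, (0.81+0j)], [0.70-0.00j, -0.80+0.00j, -0.64-0.00j, -1.55-0.00j], [(-0.49+0j), 0.55-0.00j, 0.44+0.00j, (1.07+0j)], [0.37-0.00j, -0.42+0.00j, (-0.34-0j), -0.81-0.00j]] + [[-0.09+0.00j, 0.08+0.00j, -0.26+0.00j, -0.59+0.00j], [0.12-0.00j, -0.11-0.00j, (0.34-0j), 0.76-0.00j], [(-0.31+0j), (0.28+0j), (-0.89+0j), (-2.02+0j)], [(0.03-0j), (-0.02-0j), 0.08-0.00j, 0.18-0.00j]]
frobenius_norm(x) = 2.86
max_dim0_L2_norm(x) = 1.76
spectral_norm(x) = 1.83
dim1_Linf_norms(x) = [1.04, 1.47, 0.88, 1.14]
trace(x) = -4.11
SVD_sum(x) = [[-0.03,0.37,-0.01,0.19],[0.08,-1.18,0.02,-0.61],[-0.05,0.70,-0.01,0.36],[0.05,-0.79,0.01,-0.41]] + [[-0.66, -0.15, 0.41, 0.21], [0.39, 0.09, -0.24, -0.13], [1.0, 0.23, -0.61, -0.32], [-0.01, -0.0, 0.0, 0.0]] + [[0.19, -0.33, -0.16, 0.65], [0.22, -0.38, -0.18, 0.76], [0.04, -0.06, -0.03, 0.13], [-0.2, 0.36, 0.17, -0.71]] + [[-0.17, -0.01, -0.26, -0.02],[-0.0, -0.0, -0.0, -0.0],[-0.11, -0.00, -0.18, -0.01],[-0.17, -0.01, -0.28, -0.02]]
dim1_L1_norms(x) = [1.84, 2.6, 2.73, 2.0]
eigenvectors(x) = [[-0.02-0.41j, -0.02+0.41j, (0.37+0j), (0.26+0j)], [-0.04-0.38j, (-0.04+0.38j), -0.70+0.00j, (-0.34+0j)], [-0.76+0.00j, -0.76-0.00j, (0.49+0j), (0.9+0j)], [0.33+0.01j, 0.33-0.01j, -0.37+0.00j, (-0.08+0j)]]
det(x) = 2.09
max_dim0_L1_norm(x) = 2.88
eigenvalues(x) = [(-0.83+0.89j), (-0.83-0.89j), (-1.53+0j), (-0.91+0j)]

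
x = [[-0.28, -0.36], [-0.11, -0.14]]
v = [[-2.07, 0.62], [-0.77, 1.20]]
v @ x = [[0.51, 0.66], [0.08, 0.11]]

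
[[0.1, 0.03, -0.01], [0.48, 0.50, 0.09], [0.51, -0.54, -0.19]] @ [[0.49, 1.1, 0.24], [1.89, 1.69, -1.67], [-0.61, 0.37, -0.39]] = [[0.11,0.16,-0.02], [1.13,1.41,-0.75], [-0.65,-0.42,1.10]]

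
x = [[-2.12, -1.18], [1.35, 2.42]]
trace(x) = 0.30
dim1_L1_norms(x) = [3.3, 3.77]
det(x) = -3.54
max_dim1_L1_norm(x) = 3.77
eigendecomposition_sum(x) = [[-1.91, -0.54], [0.62, 0.18]] + [[-0.21, -0.64], [0.73, 2.24]]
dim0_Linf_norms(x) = [2.12, 2.42]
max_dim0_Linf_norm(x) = 2.42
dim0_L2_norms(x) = [2.51, 2.69]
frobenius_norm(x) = 3.68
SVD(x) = [[-0.65,  0.76], [0.76,  0.65]] @ diag([3.5454530896938636, 0.9977286147947433]) @ [[0.68,0.74], [-0.74,0.68]]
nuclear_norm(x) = 4.54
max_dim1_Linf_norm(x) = 2.42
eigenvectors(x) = [[-0.95, 0.27], [0.31, -0.96]]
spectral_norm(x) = 3.55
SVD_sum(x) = [[-1.56, -1.69], [1.83, 1.98]] + [[-0.56,0.51], [-0.48,0.44]]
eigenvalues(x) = [-1.74, 2.04]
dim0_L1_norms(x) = [3.47, 3.6]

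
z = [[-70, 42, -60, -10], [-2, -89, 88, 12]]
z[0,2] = -60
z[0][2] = -60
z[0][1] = 42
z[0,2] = -60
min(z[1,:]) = -89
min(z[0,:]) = -70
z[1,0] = -2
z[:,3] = [-10, 12]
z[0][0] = -70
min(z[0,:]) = -70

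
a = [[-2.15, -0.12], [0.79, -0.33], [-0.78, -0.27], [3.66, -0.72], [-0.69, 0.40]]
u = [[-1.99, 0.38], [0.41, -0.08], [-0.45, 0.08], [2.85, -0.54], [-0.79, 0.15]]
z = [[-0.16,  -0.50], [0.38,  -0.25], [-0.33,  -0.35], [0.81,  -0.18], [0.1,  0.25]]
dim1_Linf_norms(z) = [0.5, 0.38, 0.35, 0.81, 0.25]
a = z + u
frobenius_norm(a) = 4.54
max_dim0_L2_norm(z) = 0.97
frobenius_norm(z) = 1.21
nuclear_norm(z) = 1.70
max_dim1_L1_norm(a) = 4.38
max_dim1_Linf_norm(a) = 3.66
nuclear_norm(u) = 3.69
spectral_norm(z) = 0.97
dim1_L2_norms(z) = [0.52, 0.45, 0.48, 0.83, 0.27]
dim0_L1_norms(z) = [1.78, 1.53]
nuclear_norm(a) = 5.19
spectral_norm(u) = 3.68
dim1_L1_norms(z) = [0.66, 0.63, 0.68, 0.99, 0.35]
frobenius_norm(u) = 3.68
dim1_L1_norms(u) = [2.37, 0.49, 0.53, 3.39, 0.94]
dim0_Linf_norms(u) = [2.85, 0.54]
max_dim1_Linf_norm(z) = 0.81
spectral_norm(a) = 4.48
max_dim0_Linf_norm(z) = 0.81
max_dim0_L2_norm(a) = 4.44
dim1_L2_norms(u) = [2.03, 0.42, 0.46, 2.9, 0.8]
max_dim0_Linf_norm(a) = 3.66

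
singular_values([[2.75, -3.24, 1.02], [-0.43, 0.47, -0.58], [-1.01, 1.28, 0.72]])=[4.66, 1.13, 0.0]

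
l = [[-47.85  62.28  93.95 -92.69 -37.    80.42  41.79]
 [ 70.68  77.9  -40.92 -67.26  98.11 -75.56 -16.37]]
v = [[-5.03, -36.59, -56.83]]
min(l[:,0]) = -47.85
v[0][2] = -56.83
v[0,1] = -36.59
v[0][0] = -5.03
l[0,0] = -47.85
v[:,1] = [-36.59]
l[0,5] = 80.42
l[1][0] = 70.68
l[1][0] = 70.68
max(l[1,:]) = 98.11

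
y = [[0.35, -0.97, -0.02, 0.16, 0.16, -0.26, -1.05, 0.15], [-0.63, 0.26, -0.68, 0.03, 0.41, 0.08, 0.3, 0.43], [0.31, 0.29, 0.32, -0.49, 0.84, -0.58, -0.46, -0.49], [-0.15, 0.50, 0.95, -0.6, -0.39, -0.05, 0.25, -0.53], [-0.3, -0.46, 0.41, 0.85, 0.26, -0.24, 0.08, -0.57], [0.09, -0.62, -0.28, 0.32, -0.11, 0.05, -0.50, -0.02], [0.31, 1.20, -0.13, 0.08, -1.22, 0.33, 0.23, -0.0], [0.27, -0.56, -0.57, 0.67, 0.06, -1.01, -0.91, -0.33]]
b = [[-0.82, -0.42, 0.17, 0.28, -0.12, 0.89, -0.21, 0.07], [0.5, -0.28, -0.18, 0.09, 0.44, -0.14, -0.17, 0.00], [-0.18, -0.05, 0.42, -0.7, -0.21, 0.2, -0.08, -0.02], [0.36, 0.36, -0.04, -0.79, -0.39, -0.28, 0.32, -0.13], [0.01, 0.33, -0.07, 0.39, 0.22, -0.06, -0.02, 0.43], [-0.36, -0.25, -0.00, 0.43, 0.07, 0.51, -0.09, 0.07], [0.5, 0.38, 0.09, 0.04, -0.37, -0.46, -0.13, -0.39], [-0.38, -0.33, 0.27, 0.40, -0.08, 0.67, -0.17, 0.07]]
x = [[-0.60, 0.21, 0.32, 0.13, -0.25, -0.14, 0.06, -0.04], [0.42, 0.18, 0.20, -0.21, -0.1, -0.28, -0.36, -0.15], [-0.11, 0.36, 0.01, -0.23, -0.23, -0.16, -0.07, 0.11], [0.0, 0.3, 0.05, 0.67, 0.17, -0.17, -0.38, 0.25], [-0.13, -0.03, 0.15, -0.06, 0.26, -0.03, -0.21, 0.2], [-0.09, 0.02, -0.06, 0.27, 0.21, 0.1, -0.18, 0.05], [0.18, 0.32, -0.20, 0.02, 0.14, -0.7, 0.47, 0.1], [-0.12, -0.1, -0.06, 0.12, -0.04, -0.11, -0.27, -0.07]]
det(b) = 0.00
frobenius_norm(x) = 1.91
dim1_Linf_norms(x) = [0.6, 0.42, 0.36, 0.67, 0.26, 0.27, 0.7, 0.27]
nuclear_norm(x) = 4.72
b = y @ x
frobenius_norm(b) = 2.74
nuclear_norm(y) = 9.50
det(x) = -0.00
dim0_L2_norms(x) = [0.79, 0.64, 0.46, 0.81, 0.54, 0.82, 0.81, 0.4]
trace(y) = 0.54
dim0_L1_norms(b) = [3.11, 2.4, 1.24, 3.12, 1.9, 3.21, 1.19, 1.18]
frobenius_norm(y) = 4.07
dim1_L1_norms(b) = [2.98, 1.8, 1.86, 2.67, 1.53, 1.78, 2.36, 2.37]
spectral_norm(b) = 2.14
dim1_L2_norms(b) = [1.35, 0.78, 0.89, 1.11, 0.71, 0.81, 0.96, 0.99]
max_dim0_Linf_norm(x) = 0.7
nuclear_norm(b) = 5.69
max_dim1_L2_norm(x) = 0.96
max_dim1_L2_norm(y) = 1.79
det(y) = -0.33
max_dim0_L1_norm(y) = 4.86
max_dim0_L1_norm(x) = 2.0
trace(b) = -0.80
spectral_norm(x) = 1.02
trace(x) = 1.02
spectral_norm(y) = 2.77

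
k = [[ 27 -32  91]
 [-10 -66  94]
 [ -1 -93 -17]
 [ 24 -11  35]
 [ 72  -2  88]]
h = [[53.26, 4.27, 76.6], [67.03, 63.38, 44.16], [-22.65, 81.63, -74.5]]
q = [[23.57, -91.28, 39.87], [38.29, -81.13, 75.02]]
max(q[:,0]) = 38.29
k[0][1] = -32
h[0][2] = 76.6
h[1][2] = 44.16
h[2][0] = -22.65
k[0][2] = 91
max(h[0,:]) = 76.6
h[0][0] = 53.26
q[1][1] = -81.13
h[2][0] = -22.65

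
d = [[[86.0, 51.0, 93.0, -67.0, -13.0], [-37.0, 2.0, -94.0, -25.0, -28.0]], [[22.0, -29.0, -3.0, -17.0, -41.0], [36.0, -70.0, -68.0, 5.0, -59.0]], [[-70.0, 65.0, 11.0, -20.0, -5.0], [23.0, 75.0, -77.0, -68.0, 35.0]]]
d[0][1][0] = -37.0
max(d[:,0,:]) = 93.0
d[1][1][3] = 5.0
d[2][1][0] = 23.0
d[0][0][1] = 51.0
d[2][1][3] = -68.0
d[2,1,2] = -77.0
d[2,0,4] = -5.0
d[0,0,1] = 51.0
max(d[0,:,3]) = -25.0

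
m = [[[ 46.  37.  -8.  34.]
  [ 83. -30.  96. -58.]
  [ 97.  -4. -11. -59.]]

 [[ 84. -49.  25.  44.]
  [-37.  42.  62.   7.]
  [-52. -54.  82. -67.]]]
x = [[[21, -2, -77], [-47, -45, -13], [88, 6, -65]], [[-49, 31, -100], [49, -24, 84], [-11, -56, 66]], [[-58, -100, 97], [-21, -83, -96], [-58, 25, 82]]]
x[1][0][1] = 31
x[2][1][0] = -21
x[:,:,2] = [[-77, -13, -65], [-100, 84, 66], [97, -96, 82]]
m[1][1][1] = 42.0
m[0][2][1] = -4.0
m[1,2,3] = -67.0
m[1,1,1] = 42.0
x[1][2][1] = -56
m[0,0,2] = -8.0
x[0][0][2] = -77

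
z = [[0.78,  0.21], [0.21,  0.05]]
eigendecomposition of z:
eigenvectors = [[0.97, -0.26], [0.26, 0.97]]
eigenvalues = [0.84, -0.01]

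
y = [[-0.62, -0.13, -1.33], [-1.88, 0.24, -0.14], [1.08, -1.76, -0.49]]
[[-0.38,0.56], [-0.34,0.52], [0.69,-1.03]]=y @ [[0.11, -0.17],[-0.4, 0.59],[0.27, -0.4]]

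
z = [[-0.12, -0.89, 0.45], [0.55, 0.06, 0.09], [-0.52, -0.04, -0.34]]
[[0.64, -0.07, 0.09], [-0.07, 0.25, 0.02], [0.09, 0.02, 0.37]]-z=[[0.76, 0.82, -0.36],[-0.62, 0.19, -0.07],[0.61, 0.06, 0.71]]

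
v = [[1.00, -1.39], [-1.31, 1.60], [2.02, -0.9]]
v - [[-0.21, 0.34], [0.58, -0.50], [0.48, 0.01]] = [[1.21,-1.73], [-1.89,2.1], [1.54,-0.91]]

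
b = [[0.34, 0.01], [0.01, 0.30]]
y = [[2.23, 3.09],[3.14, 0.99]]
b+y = [[2.57, 3.10], [3.15, 1.29]]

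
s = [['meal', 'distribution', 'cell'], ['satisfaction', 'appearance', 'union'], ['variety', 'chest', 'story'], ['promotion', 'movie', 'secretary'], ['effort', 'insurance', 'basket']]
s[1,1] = 'appearance'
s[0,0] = 'meal'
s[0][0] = 'meal'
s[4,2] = 'basket'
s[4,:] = ['effort', 'insurance', 'basket']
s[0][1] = 'distribution'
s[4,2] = 'basket'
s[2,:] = ['variety', 'chest', 'story']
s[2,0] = 'variety'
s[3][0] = 'promotion'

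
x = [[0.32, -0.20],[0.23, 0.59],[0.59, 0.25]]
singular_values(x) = [0.84, 0.51]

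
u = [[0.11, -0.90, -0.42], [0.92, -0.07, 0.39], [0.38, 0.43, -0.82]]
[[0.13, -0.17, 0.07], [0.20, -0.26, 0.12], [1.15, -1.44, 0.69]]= u@[[0.63, -0.8, 0.38], [0.36, -0.45, 0.22], [-0.92, 1.15, -0.55]]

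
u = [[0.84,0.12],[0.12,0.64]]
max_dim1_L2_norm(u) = 0.85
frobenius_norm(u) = 1.07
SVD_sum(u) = [[0.73, 0.34], [0.34, 0.16]] + [[0.11, -0.22], [-0.22, 0.48]]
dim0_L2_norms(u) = [0.85, 0.65]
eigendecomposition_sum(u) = [[0.73, 0.34], [0.34, 0.16]] + [[0.11, -0.22], [-0.22, 0.48]]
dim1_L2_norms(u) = [0.85, 0.65]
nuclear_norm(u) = 1.48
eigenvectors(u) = [[0.91, -0.42], [0.42, 0.91]]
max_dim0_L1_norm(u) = 0.96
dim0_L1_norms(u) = [0.96, 0.76]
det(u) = 0.52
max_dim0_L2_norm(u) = 0.85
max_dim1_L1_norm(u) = 0.96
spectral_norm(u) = 0.90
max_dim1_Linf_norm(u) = 0.84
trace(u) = 1.48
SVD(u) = [[-0.91, -0.42], [-0.42, 0.91]] @ diag([0.8962049935181331, 0.5837950064818669]) @ [[-0.91, -0.42], [-0.42, 0.91]]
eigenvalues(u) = [0.9, 0.58]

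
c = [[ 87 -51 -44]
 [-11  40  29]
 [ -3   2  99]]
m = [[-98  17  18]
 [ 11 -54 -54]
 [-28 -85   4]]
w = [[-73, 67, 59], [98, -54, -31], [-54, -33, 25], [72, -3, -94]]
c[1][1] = 40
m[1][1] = -54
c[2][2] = 99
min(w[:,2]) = -94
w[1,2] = -31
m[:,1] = [17, -54, -85]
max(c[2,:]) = 99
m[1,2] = -54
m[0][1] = 17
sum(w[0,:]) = 53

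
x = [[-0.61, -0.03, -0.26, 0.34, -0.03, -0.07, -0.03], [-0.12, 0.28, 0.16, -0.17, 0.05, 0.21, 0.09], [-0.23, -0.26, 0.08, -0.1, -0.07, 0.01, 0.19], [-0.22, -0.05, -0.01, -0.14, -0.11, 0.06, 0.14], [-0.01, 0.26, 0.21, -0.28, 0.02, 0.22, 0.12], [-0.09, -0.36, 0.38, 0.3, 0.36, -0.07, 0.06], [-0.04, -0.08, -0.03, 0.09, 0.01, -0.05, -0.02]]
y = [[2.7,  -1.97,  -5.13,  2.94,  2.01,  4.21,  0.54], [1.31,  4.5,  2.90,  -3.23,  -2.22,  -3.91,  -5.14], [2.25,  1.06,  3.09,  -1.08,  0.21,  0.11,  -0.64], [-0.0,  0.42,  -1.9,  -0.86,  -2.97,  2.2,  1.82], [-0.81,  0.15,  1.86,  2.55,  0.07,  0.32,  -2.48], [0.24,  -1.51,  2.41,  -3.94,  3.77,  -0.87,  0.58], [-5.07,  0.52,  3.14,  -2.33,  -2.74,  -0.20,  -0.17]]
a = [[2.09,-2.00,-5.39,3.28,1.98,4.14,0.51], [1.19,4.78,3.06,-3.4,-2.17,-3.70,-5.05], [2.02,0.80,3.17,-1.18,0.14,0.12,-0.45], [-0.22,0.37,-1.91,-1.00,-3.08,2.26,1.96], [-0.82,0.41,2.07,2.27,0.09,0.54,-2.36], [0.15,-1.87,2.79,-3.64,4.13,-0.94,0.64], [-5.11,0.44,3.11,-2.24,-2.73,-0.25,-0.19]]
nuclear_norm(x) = 2.63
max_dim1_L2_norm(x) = 0.75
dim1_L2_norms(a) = [8.34, 9.44, 4.05, 4.82, 4.02, 6.55, 6.97]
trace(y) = 8.46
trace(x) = -0.46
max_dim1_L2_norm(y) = 9.35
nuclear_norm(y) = 37.28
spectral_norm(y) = 12.68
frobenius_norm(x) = 1.35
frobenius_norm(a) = 17.49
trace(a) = 8.00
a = x + y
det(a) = -239.91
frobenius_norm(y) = 17.30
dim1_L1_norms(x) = [1.37, 1.08, 0.94, 0.73, 1.12, 1.62, 0.32]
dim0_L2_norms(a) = [6.06, 5.61, 8.59, 6.94, 6.53, 6.1, 5.99]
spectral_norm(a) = 12.86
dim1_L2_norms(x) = [0.75, 0.45, 0.42, 0.33, 0.5, 0.71, 0.14]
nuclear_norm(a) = 37.44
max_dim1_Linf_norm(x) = 0.61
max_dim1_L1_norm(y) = 23.21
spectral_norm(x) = 0.89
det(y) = 3336.60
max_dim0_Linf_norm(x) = 0.61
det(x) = 0.00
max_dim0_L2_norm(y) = 8.19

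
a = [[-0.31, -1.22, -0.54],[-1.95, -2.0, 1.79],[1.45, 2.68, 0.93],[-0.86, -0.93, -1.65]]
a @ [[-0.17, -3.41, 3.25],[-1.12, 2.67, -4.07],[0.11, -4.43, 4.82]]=[[1.36, 0.19, 1.36],  [2.77, -6.62, 10.43],  [-3.15, -1.91, -1.71],  [1.01, 7.76, -6.96]]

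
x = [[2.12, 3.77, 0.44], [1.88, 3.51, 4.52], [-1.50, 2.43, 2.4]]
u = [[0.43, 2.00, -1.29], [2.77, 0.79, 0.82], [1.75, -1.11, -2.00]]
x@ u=[[12.12,6.73,-0.52], [18.44,1.52,-8.59], [10.29,-3.74,-0.87]]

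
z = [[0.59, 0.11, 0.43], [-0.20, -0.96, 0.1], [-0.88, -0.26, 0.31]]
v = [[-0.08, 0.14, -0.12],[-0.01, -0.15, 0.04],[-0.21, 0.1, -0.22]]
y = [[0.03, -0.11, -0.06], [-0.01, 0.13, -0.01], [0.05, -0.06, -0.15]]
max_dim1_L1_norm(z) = 1.45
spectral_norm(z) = 1.26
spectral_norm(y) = 0.22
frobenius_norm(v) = 0.41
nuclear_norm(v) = 0.53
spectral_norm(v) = 0.38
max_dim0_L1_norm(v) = 0.39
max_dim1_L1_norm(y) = 0.26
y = v @ z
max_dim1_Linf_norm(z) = 0.96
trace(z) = -0.06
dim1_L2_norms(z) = [0.74, 0.99, 0.97]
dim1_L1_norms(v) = [0.34, 0.2, 0.53]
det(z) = -0.50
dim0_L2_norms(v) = [0.22, 0.23, 0.25]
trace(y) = 0.01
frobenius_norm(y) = 0.25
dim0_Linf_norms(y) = [0.05, 0.13, 0.15]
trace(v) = -0.45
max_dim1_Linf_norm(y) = 0.15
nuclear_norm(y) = 0.34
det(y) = -0.00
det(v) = 0.00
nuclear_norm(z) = 2.55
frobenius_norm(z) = 1.57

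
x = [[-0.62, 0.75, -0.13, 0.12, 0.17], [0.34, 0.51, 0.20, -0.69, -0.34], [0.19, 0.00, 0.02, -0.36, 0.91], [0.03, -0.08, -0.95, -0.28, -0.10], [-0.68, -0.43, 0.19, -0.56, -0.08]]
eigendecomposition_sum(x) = [[(-0.43+0j), 0.22-0.00j, 0.25+0.00j, 0.37+0.00j, (-0.05+0j)],[0.22-0.00j, (-0.11+0j), (-0.13-0j), -0.19-0.00j, 0.02-0.00j],[0.25-0.00j, -0.13+0.00j, -0.15-0.00j, -0.21-0.00j, 0.03-0.00j],[0.36-0.00j, (-0.18+0j), (-0.21-0j), -0.31-0.00j, 0.04-0.00j],[-0.05+0.00j, 0.02-0.00j, (0.03+0j), (0.04+0j), -0.01+0.00j]] + [[(-0.15+0.16j), 0.11+0.06j, -0.21-0.00j, -0.08+0.19j, 0.16+0.21j], [-0.06-0.11j, -0.05+0.05j, (0.03-0.11j), (-0.09-0.07j), (-0.14+0.05j)], [0.02+0.21j, (0.11-0.04j), (-0.13+0.15j), 0.08+0.18j, 0.25+0.02j], [(-0.18+0.09j), 0.08+0.08j, -0.18-0.07j, (-0.13+0.14j), (0.07+0.23j)], [-0.22-0.14j, (-0.04+0.14j), -0.04-0.25j, -0.24-0.05j, -0.21+0.23j]] + [[(-0.15-0.16j),(0.11-0.06j),(-0.21+0j),-0.08-0.19j,0.16-0.21j],[-0.06+0.11j,(-0.05-0.05j),(0.03+0.11j),(-0.09+0.07j),(-0.14-0.05j)],[0.02-0.21j,0.11+0.04j,(-0.13-0.15j),(0.08-0.18j),0.25-0.02j],[(-0.18-0.09j),(0.08-0.08j),(-0.18+0.07j),(-0.13-0.14j),(0.07-0.23j)],[-0.22+0.14j,(-0.04-0.14j),-0.04+0.25j,(-0.24+0.05j),-0.21-0.23j]] + [[(0.06+0.02j), 0.15+0.00j, 0.02-0.12j, (-0.04+0.09j), (-0.05-0.1j)], [0.12+0.08j, 0.36+0.11j, (0.13-0.26j), -0.16+0.18j, -0.04-0.26j], [(-0.05+0.11j), -0.05+0.29j, (0.22+0.07j), (-0.16-0.1j), 0.19-0.06j], [(0.02-0.09j), (-0.03-0.24j), -0.19-0.01j, 0.15+0.05j, (-0.14+0.09j)], [(-0.09+0.05j), -0.19+0.19j, 0.12+0.17j, -0.06-0.16j, (0.18+0.06j)]] + [[(0.06-0.02j), (0.15-0j), (0.02+0.12j), (-0.04-0.09j), -0.05+0.10j], [(0.12-0.08j), (0.36-0.11j), 0.13+0.26j, -0.16-0.18j, -0.04+0.26j], [-0.05-0.11j, (-0.05-0.29j), (0.22-0.07j), -0.16+0.10j, 0.19+0.06j], [0.02+0.09j, (-0.03+0.24j), -0.19+0.01j, 0.15-0.05j, -0.14-0.09j], [(-0.09-0.05j), -0.19-0.19j, (0.12-0.17j), -0.06+0.16j, 0.18-0.06j]]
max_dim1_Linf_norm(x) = 0.95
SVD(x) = [[-0.78, -0.21, -0.35, 0.2, -0.43], [0.05, -0.91, -0.08, -0.05, 0.4], [0.38, -0.22, -0.22, -0.57, -0.66], [0.14, -0.28, 0.68, 0.47, -0.46], [0.48, 0.01, -0.6, 0.64, -0.08]] @ diag([1.008044190725012, 1.006212799307144, 1.0014768813329524, 0.9985231047016979, 0.9907968397146528]) @ [[0.25, -0.77, 0.07, -0.57, 0.15],[-0.23, -0.60, 0.11, 0.75, 0.10],[0.57, -0.1, -0.73, 0.24, -0.25],[-0.67, -0.19, -0.38, -0.23, -0.57],[0.33, -0.05, 0.55, 0.08, -0.76]]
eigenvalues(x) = [(-1.01+0j), (-0.68+0.73j), (-0.68-0.73j), (0.96+0.3j), (0.96-0.3j)]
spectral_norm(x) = 1.01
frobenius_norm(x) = 2.24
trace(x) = -0.45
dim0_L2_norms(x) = [1.0, 1.01, 1.0, 1.01, 0.99]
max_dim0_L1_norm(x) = 2.01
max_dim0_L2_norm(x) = 1.01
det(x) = -1.00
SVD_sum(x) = [[-0.19,0.60,-0.06,0.44,-0.11], [0.01,-0.04,0.00,-0.03,0.01], [0.10,-0.30,0.03,-0.22,0.06], [0.04,-0.11,0.01,-0.08,0.02], [0.12,-0.37,0.03,-0.27,0.07]] + [[0.05, 0.13, -0.02, -0.16, -0.02], [0.21, 0.55, -0.1, -0.69, -0.09], [0.05, 0.13, -0.02, -0.17, -0.02], [0.07, 0.17, -0.03, -0.21, -0.03], [-0.00, -0.01, 0.0, 0.01, 0.0]] + [[-0.20, 0.04, 0.26, -0.08, 0.09],[-0.05, 0.01, 0.06, -0.02, 0.02],[-0.13, 0.02, 0.16, -0.05, 0.05],[0.39, -0.07, -0.5, 0.16, -0.17],[-0.34, 0.06, 0.44, -0.14, 0.15]] + [[-0.13, -0.04, -0.07, -0.04, -0.11], [0.03, 0.01, 0.02, 0.01, 0.03], [0.38, 0.11, 0.21, 0.13, 0.32], [-0.32, -0.09, -0.18, -0.11, -0.27], [-0.43, -0.12, -0.24, -0.15, -0.36]] + [[-0.14,0.02,-0.24,-0.04,0.33], [0.13,-0.02,0.22,0.03,-0.3], [-0.21,0.03,-0.36,-0.05,0.50], [-0.15,0.02,-0.25,-0.04,0.35], [-0.03,0.00,-0.04,-0.01,0.06]]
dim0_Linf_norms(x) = [0.68, 0.75, 0.95, 0.69, 0.91]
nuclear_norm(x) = 5.01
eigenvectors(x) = [[(0.66+0j), (-0.09+0.47j), (-0.09-0.47j), -0.24+0.07j, (-0.24-0.07j)], [(-0.33+0j), (-0.24-0.12j), (-0.24+0.12j), (-0.61+0j), -0.61-0.00j], [(-0.38+0j), 0.27+0.35j, (0.27-0.35j), -0.07-0.47j, (-0.07+0.47j)], [-0.55+0.00j, (-0.22+0.38j), -0.22-0.38j, (0.16+0.36j), (0.16-0.36j)], [0.07+0.00j, -0.56+0.00j, -0.56-0.00j, (0.2-0.38j), 0.20+0.38j]]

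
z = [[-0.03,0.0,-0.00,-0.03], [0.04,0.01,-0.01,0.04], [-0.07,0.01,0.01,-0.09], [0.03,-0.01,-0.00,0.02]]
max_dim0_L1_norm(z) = 0.18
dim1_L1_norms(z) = [0.06, 0.1, 0.18, 0.06]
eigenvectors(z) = [[(-0.17-0.09j),-0.17+0.09j,-0.17-0.32j,-0.17+0.32j], [(0.25-0.33j),0.25+0.33j,(-0.01-0.13j),-0.01+0.13j], [(-0.84+0j),(-0.84-0j),(-0.85+0j),(-0.85-0j)], [0.15+0.25j,(0.15-0.25j),0.01+0.36j,(0.01-0.36j)]]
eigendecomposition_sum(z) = [[-0.01-0.01j,-0j,0.00+0.00j,(-0.01-0.01j)], [0.02-0.02j,(0.01+0.01j),-0.00+0.00j,(0.02-0.01j)], [(-0.05-0.02j),(0.01-0.02j),(0.01+0j),(-0.05-0.02j)], [0.02j,(-0.01+0j),-0.00-0.00j,0.02j]] + [[(-0.01+0.01j), 0.00+0.00j, -0j, -0.01+0.01j],  [0.02+0.02j, (0.01-0.01j), -0.00-0.00j, (0.02+0.01j)],  [(-0.05+0.02j), 0.01+0.02j, (0.01-0j), -0.05+0.02j],  [-0.02j, (-0.01-0j), (-0+0j), -0.02j]] + [[-0.01+0.01j, (-0-0j), (-0-0j), -0.01+0.00j], [-0.00+0.00j, -0.00-0.00j, (-0-0j), (-0+0j)], [(0.02+0.03j), (-0.01+0.01j), (-0.01+0j), 0.02j], [0.01-0.01j, 0j, 0j, 0.01-0.00j]] + [[-0.01-0.01j,  -0.00+0.00j,  -0.00+0.00j,  (-0.01-0j)], [-0.00-0.00j,  -0.00+0.00j,  (-0+0j),  -0.00-0.00j], [(0.02-0.03j),  (-0.01-0.01j),  (-0.01-0j),  0.00-0.02j], [(0.01+0.01j),  0.00-0.00j,  -0j,  (0.01+0j)]]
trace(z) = 0.01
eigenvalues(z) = [(0.01+0.02j), (0.01-0.02j), (-0+0.01j), (-0-0.01j)]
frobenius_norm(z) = 0.14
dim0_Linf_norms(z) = [0.07, 0.01, 0.01, 0.09]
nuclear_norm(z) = 0.17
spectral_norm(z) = 0.14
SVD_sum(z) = [[-0.03,0.00,0.0,-0.03], [0.04,-0.00,-0.01,0.04], [-0.07,0.01,0.01,-0.09], [0.02,-0.00,-0.00,0.03]] + [[0.0,-0.0,0.0,-0.00], [-0.0,0.01,-0.00,0.00], [-0.00,0.0,-0.00,0.0], [0.0,-0.01,0.0,-0.0]] + [[-0.00, -0.00, -0.00, 0.0], [0.00, 0.0, 0.0, -0.0], [0.0, 0.00, 0.00, -0.00], [0.01, 0.00, 0.00, -0.01]] + [[0.0, -0.00, -0.0, -0.00], [0.00, -0.0, -0.0, -0.00], [-0.00, 0.00, 0.0, 0.0], [0.00, -0.00, -0.0, -0.00]]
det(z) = 0.00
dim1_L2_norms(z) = [0.04, 0.06, 0.11, 0.04]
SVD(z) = [[-0.3, -0.04, -0.29, 0.91], [0.41, 0.81, 0.33, 0.27], [-0.82, 0.25, 0.50, -0.11], [0.25, -0.53, 0.75, 0.3]] @ diag([0.13907751870904356, 0.016855178661438684, 0.012514578749234126, 0.004090484171322567]) @ [[0.65, -0.05, -0.09, 0.75], [-0.0, 0.94, -0.33, 0.02], [0.76, 0.06, 0.13, -0.64], [0.05, -0.32, -0.93, -0.17]]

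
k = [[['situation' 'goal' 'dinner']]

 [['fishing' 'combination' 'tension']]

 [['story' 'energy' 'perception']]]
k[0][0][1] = 'goal'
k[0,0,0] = 'situation'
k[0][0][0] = 'situation'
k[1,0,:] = ['fishing', 'combination', 'tension']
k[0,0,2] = 'dinner'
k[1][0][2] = 'tension'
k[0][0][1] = 'goal'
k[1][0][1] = 'combination'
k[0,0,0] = 'situation'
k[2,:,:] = [['story', 'energy', 'perception']]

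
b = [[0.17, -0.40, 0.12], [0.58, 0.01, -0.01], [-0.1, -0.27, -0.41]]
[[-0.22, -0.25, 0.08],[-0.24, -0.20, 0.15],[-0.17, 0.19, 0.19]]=b @ [[-0.42, -0.36, 0.26],[0.44, 0.31, -0.2],[0.22, -0.58, -0.39]]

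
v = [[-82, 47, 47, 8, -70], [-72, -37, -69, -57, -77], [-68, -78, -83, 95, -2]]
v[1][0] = -72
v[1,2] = -69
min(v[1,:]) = -77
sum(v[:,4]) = -149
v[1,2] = -69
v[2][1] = -78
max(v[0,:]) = 47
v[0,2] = 47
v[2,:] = [-68, -78, -83, 95, -2]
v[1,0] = -72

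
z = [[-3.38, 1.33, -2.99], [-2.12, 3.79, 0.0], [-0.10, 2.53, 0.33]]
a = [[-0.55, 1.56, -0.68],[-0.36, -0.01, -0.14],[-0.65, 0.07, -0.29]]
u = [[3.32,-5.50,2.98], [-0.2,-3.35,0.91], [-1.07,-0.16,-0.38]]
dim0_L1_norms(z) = [5.6, 7.65, 3.32]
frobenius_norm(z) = 6.89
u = z @ a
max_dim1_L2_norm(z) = 4.7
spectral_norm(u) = 7.70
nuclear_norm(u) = 9.78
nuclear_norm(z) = 9.95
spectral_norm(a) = 1.84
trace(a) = -0.85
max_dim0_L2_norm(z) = 4.75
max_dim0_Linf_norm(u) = 5.5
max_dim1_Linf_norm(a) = 1.56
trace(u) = -0.41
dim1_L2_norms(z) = [4.7, 4.34, 2.55]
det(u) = -0.10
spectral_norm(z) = 5.95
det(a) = -0.01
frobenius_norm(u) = 7.97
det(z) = 11.61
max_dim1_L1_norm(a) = 2.79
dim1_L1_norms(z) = [7.7, 5.91, 2.96]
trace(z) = 0.74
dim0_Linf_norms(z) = [3.38, 3.79, 2.99]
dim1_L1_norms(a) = [2.79, 0.51, 1.01]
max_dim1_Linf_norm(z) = 3.79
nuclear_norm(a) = 2.53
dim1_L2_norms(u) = [7.08, 3.48, 1.15]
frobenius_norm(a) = 1.96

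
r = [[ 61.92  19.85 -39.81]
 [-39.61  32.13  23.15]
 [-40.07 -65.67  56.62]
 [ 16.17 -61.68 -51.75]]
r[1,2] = 23.15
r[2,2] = 56.62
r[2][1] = -65.67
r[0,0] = 61.92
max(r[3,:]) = 16.17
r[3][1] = -61.68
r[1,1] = 32.13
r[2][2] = 56.62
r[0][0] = 61.92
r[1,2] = 23.15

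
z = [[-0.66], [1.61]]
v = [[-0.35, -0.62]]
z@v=[[0.23, 0.41],[-0.56, -1.00]]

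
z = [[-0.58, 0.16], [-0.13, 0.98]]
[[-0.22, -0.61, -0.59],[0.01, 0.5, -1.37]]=z @ [[0.39, 1.23, 0.65], [0.06, 0.67, -1.31]]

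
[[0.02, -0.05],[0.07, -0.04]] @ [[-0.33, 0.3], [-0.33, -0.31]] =[[0.01,0.02], [-0.01,0.03]]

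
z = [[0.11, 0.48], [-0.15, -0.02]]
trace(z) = 0.09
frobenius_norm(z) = 0.52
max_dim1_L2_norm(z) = 0.49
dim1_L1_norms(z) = [0.59, 0.17]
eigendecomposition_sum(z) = [[0.06+0.12j, 0.24-0.04j], [(-0.08+0.01j), -0.01+0.14j]] + [[(0.06-0.12j), 0.24+0.04j], [-0.08-0.01j, -0.01-0.14j]]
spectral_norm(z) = 0.50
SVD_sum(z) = [[0.13, 0.48], [-0.01, -0.06]] + [[-0.02, 0.0], [-0.14, 0.04]]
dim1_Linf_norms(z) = [0.48, 0.15]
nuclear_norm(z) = 0.64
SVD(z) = [[0.99, -0.12], [-0.12, -0.99]] @ diag([0.49553953004362844, 0.14085657302426438]) @ [[0.26,  0.97], [0.97,  -0.26]]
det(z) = 0.07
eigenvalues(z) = [(0.05+0.26j), (0.05-0.26j)]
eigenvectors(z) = [[(0.87+0j), (0.87-0j)], [(-0.12+0.47j), (-0.12-0.47j)]]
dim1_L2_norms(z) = [0.49, 0.15]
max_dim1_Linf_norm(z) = 0.48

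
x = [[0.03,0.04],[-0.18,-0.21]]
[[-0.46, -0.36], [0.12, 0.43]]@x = [[0.05, 0.06], [-0.07, -0.09]]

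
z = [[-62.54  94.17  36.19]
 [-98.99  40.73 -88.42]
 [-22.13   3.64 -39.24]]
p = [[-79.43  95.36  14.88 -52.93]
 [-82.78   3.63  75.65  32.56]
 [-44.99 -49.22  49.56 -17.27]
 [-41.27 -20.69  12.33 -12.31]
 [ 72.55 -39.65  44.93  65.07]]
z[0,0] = -62.54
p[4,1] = -39.65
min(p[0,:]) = -79.43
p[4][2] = 44.93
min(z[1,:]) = -98.99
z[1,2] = -88.42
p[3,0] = -41.27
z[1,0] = -98.99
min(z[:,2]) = -88.42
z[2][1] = 3.64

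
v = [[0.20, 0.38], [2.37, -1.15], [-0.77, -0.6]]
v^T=[[0.2, 2.37, -0.77],[0.38, -1.15, -0.6]]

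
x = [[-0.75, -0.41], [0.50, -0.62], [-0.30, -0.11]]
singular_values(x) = [0.95, 0.75]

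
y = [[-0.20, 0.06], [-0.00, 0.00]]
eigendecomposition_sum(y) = [[-0.20, 0.06], [-0.0, -0.00]] + [[0.0, 0.0], [0.0, 0.00]]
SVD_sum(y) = [[-0.2,0.06], [0.0,0.0]] + [[0.0, 0.0], [0.0, 0.0]]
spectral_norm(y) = 0.21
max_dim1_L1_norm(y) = 0.26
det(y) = 0.00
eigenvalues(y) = [-0.2, 0.0]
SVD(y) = [[1.00,  0.00], [0.0,  1.00]] @ diag([0.20880613017821104, 0.0]) @ [[-0.96,  0.29], [0.29,  0.96]]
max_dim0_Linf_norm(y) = 0.2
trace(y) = -0.20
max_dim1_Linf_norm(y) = 0.2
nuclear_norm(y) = 0.21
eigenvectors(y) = [[1.00, 0.29], [0.00, 0.96]]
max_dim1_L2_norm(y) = 0.21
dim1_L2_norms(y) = [0.21, 0.0]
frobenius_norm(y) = 0.21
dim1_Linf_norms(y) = [0.2, 0.0]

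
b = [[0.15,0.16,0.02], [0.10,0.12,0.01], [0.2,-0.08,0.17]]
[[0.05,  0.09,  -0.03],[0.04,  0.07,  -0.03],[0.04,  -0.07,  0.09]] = b @ [[0.28, 0.07, -0.04], [0.07, 0.53, -0.24], [-0.04, -0.24, 0.48]]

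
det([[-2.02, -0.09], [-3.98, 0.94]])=-2.257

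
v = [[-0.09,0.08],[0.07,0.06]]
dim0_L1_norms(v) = [0.16, 0.14]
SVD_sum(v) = [[-0.10, 0.06], [0.02, -0.01]] + [[0.01, 0.02], [0.05, 0.07]]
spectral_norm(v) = 0.12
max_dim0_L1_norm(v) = 0.16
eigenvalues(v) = [-0.12, 0.09]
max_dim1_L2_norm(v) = 0.12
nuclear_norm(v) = 0.21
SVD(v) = [[-0.97, 0.23],[0.23, 0.97]] @ diag([0.121877405478824, 0.09025462887714024]) @ [[0.85, -0.53], [0.53, 0.85]]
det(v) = -0.01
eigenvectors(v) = [[-0.93,-0.40],  [0.36,-0.91]]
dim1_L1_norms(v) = [0.17, 0.13]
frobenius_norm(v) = 0.15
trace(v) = -0.03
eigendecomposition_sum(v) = [[-0.1, 0.05], [0.04, -0.02]] + [[0.01, 0.03], [0.03, 0.08]]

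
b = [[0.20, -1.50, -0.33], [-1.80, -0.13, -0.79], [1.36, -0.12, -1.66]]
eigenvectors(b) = [[0.63+0.00j, -0.00+0.45j, -0.00-0.45j], [-0.72+0.00j, 0.08+0.56j, 0.08-0.56j], [(0.28+0j), 0.70+0.00j, 0.70-0.00j]]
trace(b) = -1.59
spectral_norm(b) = 2.37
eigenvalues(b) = [(1.76+0j), (-1.67+0.77j), (-1.67-0.77j)]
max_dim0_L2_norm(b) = 2.26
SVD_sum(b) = [[0.50, -0.09, -0.25], [-1.08, 0.2, 0.53], [1.72, -0.32, -0.85]] + [[-0.38, -0.37, -0.64], [-0.69, -0.67, -1.14], [-0.32, -0.31, -0.53]] + [[0.08,-1.03,0.55], [-0.03,0.34,-0.18], [-0.04,0.51,-0.28]]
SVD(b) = [[-0.24,-0.45,-0.86], [0.52,-0.81,0.28], [-0.82,-0.38,0.43]] @ diag([2.3700676589668683, 1.8467670152224462, 1.3681121603895203]) @ [[-0.88, 0.17, 0.44], [0.46, 0.45, 0.77], [-0.07, 0.88, -0.47]]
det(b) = 5.99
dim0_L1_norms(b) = [3.36, 1.75, 2.78]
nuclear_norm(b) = 5.58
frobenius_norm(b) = 3.30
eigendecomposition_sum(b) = [[(0.9+0j),-0.72+0.00j,(0.08+0j)], [-1.03+0.00j,(0.82+0j),(-0.09+0j)], [(0.4+0j),(-0.32+0j),0.03+0.00j]] + [[-0.35+0.31j, (-0.39+0.06j), -0.20-0.54j], [-0.39+0.45j, (-0.48+0.14j), (-0.35-0.64j)], [0.48+0.55j, 0.10+0.61j, (-0.85+0.32j)]] + [[-0.35-0.31j, -0.39-0.06j, -0.20+0.54j],[(-0.39-0.45j), (-0.48-0.14j), -0.35+0.64j],[(0.48-0.55j), (0.1-0.61j), -0.85-0.32j]]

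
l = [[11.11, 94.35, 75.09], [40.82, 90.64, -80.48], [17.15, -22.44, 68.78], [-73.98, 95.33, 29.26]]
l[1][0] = 40.82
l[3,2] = 29.26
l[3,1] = 95.33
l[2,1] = -22.44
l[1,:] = [40.82, 90.64, -80.48]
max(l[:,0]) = 40.82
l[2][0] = 17.15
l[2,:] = [17.15, -22.44, 68.78]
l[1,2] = -80.48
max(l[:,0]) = 40.82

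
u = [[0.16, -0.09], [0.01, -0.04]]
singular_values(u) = [0.19, 0.03]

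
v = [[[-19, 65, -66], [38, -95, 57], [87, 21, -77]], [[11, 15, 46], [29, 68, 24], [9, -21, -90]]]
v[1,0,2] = 46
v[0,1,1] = -95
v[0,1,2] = 57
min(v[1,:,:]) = -90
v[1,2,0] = 9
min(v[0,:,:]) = -95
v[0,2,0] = 87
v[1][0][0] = 11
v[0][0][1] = 65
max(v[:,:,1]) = 68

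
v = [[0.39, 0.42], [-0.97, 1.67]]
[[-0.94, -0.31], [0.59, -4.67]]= v@[[-1.71, 1.37],[-0.64, -2.00]]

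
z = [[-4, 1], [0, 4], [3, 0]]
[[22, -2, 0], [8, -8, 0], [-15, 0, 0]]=z@[[-5, 0, 0], [2, -2, 0]]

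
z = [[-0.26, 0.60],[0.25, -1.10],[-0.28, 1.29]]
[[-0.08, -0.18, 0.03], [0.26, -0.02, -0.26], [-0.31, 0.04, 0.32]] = z @ [[-0.46, 1.52, 0.94], [-0.34, 0.36, 0.45]]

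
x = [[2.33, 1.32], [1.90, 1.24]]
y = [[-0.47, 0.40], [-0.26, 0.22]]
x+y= [[1.86, 1.72], [1.64, 1.46]]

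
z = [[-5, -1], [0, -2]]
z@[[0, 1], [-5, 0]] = [[5, -5], [10, 0]]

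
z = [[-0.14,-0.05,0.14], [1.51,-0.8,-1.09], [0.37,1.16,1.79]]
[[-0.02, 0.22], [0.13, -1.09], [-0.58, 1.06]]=z@[[-0.13, -0.29], [-0.04, -0.61], [-0.27, 1.05]]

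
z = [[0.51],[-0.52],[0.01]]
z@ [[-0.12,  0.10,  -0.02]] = [[-0.06, 0.05, -0.01],[0.06, -0.05, 0.01],[-0.00, 0.00, -0.0]]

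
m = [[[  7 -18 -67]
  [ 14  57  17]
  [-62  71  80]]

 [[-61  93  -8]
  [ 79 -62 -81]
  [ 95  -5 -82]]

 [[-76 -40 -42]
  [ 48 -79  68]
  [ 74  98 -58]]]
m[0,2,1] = 71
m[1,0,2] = -8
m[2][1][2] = 68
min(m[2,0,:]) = -76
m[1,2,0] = 95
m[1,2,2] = -82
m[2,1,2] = 68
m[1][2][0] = 95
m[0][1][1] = 57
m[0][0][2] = -67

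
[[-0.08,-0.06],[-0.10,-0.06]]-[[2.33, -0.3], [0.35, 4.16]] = [[-2.41, 0.24], [-0.45, -4.22]]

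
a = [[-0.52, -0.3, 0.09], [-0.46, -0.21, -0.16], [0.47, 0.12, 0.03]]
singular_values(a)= [0.92, 0.19, 0.09]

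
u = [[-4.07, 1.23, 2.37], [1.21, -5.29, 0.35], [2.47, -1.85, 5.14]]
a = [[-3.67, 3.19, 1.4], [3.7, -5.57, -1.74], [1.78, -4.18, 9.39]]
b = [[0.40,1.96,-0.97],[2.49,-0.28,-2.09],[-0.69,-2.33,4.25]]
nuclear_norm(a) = 19.90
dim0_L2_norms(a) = [5.51, 7.66, 9.65]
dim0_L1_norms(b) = [3.58, 4.57, 7.31]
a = b + u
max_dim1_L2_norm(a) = 10.43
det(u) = 127.11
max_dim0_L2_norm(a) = 9.65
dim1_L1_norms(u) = [7.67, 6.85, 9.46]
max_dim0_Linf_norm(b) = 4.25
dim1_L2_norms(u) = [4.87, 5.44, 6.0]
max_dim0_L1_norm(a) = 12.94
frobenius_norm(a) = 13.50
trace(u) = -4.22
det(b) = -14.52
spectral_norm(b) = 5.68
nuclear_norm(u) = 15.74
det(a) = 90.16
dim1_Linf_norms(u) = [4.07, 5.29, 5.14]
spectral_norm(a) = 10.68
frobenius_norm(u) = 9.45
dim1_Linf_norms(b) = [1.96, 2.49, 4.25]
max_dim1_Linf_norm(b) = 4.25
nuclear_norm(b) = 9.20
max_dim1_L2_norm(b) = 4.9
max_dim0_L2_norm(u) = 5.74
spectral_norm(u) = 7.04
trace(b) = 4.37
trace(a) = 0.15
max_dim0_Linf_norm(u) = 5.29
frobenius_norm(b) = 6.29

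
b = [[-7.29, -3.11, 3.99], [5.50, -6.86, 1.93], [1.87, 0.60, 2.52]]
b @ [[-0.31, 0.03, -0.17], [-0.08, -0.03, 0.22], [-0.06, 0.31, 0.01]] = [[2.27,1.11,0.6], [-1.27,0.97,-2.42], [-0.78,0.82,-0.16]]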